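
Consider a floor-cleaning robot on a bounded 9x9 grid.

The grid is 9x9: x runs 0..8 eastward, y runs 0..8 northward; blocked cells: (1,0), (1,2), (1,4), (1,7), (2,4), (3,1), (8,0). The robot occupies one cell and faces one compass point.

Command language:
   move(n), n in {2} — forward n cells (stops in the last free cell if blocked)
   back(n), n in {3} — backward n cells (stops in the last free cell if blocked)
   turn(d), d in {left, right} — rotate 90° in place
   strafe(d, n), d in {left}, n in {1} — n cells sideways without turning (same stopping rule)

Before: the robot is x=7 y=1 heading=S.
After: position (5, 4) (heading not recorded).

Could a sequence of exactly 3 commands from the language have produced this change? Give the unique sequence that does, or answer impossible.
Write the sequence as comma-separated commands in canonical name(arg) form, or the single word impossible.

back(3), turn(right), move(2)

key: order matters: swapping back(3) and move(2) lands elsewhere
initial: x=7 y=1 heading=S
1. back(3) → x=7 y=4 heading=S
2. turn(right) → x=7 y=4 heading=W
3. move(2) → x=5 y=4 heading=W
uniquely the one of 125 3-step routes that fits.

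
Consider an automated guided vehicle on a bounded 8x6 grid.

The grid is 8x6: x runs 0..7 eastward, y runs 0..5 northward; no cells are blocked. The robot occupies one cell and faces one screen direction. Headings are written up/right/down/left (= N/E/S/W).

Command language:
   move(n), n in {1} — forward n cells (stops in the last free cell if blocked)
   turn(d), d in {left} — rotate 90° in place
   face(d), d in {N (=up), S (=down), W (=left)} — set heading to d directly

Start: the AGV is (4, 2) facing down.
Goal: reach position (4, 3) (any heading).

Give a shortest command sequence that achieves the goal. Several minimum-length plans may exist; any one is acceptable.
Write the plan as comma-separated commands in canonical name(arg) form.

from: (4, 2) facing down
t=1 face(N) ⇒ (4, 2) facing up
t=2 move(1) ⇒ (4, 3) facing up
minimal: 2 command(s), checked below 2.

face(N), move(1)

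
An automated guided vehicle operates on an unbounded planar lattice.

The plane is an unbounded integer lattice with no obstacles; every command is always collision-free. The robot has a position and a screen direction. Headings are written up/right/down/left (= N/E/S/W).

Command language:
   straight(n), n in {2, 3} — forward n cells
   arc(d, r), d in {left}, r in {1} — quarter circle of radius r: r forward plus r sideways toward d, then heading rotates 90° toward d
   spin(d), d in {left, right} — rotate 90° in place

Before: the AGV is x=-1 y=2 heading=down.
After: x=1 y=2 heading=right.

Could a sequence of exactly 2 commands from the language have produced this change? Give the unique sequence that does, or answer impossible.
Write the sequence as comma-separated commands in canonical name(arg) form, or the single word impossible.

spin(left), straight(2)

key: position moved to (1,2) AND the heading swung to E — translation plus rotation needed
initial: x=-1 y=2 heading=down
t=1 spin(left) ⇒ x=-1 y=2 heading=right
t=2 straight(2) ⇒ x=1 y=2 heading=right
no other 2-command option fits: unique.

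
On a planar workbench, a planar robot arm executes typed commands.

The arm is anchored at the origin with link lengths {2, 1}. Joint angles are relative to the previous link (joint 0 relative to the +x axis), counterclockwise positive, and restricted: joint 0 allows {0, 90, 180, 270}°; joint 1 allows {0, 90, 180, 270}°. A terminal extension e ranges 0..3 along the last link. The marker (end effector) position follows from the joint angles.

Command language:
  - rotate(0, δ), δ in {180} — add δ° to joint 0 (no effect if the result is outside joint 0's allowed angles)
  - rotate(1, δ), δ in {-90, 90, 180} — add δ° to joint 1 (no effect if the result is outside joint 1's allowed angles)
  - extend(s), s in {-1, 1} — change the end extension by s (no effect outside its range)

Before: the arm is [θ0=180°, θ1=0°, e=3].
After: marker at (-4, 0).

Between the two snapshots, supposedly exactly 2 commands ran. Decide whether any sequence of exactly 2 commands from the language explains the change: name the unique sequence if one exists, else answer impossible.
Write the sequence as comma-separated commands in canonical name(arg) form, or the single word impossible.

begin: [θ0=180°, θ1=0°, e=3]
t=1 extend(-1) ⇒ [θ0=180°, θ1=0°, e=2]
t=2 extend(-1) ⇒ [θ0=180°, θ1=0°, e=1]
no rival 2-sequence matches.

extend(-1), extend(-1)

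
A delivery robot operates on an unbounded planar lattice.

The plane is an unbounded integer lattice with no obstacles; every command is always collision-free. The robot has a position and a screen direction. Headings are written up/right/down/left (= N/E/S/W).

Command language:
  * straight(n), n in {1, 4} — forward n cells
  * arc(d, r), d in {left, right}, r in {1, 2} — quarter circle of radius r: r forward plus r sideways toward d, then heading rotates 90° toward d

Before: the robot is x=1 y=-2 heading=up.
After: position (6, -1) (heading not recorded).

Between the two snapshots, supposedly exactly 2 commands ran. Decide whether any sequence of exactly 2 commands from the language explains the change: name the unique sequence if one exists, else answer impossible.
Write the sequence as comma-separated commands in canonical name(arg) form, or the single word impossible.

arc(right, 1), straight(4)

key: running straight(4) before arc(right, 1) would end elsewhere — order is forced
start: x=1 y=-2 heading=up
[1] after arc(right, 1): x=2 y=-1 heading=right
[2] after straight(4): x=6 y=-1 heading=right
uniquely the one of 36 2-step routes that fits.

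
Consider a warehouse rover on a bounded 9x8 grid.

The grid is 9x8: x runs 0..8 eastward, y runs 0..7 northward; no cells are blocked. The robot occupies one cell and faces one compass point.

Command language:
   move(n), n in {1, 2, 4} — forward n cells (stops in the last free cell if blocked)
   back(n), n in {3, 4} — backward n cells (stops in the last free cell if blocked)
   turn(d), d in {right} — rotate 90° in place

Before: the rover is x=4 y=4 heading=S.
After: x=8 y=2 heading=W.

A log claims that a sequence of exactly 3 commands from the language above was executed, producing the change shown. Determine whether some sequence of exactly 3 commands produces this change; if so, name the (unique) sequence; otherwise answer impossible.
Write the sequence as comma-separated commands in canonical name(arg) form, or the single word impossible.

move(2), turn(right), back(4)

key: position moved to (8,2) AND the heading swung to W — translation plus rotation needed
from: x=4 y=4 heading=S
1. move(2) → x=4 y=2 heading=S
2. turn(right) → x=4 y=2 heading=W
3. back(4) → x=8 y=2 heading=W
all 216 alternatives checked — unique.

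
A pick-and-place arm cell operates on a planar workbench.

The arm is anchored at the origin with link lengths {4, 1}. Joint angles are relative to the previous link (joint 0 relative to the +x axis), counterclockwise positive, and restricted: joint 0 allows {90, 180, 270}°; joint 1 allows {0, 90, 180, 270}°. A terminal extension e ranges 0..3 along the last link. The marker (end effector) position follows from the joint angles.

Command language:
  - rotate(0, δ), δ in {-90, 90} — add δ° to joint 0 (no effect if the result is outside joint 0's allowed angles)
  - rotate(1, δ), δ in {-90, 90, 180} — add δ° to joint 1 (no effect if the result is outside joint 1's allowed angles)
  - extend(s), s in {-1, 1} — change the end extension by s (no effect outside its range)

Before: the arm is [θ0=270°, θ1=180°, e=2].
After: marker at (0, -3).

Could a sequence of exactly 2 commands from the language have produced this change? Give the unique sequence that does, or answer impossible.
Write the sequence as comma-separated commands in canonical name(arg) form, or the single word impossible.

extend(-1), extend(-1)

t0: [θ0=270°, θ1=180°, e=2]
step 1 (extend(-1)): [θ0=270°, θ1=180°, e=1]
step 2 (extend(-1)): [θ0=270°, θ1=180°, e=0]
uniquely the one of 49 2-step routes that fits.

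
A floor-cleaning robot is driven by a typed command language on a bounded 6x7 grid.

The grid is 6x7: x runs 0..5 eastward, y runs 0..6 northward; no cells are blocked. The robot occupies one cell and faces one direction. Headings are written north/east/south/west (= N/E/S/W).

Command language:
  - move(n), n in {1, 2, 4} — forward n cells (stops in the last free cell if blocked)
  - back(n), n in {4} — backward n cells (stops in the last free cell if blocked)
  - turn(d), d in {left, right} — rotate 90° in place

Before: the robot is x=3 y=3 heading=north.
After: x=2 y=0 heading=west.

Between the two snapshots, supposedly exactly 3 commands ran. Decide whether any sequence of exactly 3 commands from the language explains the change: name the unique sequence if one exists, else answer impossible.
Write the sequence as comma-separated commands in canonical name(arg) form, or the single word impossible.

key: back(4) runs into the grid edge before its full distance
begin: x=3 y=3 heading=north
step 1 (back(4)): x=3 y=0 heading=north
step 2 (turn(left)): x=3 y=0 heading=west
step 3 (move(1)): x=2 y=0 heading=west
all 216 alternatives checked — unique.

back(4), turn(left), move(1)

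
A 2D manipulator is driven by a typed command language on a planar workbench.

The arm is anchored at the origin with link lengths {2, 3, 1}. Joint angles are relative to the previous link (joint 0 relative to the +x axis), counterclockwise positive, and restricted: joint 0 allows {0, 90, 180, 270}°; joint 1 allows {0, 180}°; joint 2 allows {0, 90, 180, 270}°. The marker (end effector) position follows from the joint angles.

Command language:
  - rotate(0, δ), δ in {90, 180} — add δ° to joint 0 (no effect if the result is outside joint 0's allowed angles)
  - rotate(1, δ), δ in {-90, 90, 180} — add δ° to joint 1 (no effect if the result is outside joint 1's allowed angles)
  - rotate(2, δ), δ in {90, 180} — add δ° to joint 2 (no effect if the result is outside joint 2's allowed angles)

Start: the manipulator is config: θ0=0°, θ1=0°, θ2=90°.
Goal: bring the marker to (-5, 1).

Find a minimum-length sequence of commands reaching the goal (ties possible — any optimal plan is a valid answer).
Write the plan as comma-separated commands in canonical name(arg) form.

rotate(0, 180), rotate(2, 180)

t0: config: θ0=0°, θ1=0°, θ2=90°
1. rotate(0, 180) → config: θ0=180°, θ1=0°, θ2=90°
2. rotate(2, 180) → config: θ0=180°, θ1=0°, θ2=270°
nothing shorter than 2 reaches the goal.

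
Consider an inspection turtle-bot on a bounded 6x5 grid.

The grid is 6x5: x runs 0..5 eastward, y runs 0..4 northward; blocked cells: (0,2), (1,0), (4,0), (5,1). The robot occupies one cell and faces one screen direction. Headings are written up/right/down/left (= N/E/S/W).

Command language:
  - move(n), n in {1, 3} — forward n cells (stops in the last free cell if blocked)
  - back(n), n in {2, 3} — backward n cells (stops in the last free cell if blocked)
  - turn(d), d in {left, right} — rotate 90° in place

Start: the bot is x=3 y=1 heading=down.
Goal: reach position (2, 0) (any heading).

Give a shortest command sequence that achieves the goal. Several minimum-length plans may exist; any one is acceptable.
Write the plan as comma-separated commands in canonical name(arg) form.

start: x=3 y=1 heading=down
[1] after move(1): x=3 y=0 heading=down
[2] after turn(right): x=3 y=0 heading=left
[3] after move(1): x=2 y=0 heading=left
minimal: 3 command(s), checked below 3.

move(1), turn(right), move(1)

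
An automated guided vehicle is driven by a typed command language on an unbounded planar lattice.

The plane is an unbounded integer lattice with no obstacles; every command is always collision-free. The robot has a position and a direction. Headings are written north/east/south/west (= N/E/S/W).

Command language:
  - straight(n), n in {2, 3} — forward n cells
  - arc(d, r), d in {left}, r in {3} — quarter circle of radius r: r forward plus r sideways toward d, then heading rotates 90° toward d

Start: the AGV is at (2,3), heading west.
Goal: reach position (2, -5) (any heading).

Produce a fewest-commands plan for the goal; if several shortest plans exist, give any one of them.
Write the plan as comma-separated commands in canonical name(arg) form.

begin: at (2,3), heading west
[1] after arc(left, 3): at (-1,0), heading south
[2] after straight(2): at (-1,-2), heading south
[3] after arc(left, 3): at (2,-5), heading east
minimal: 3 command(s), checked below 3.

arc(left, 3), straight(2), arc(left, 3)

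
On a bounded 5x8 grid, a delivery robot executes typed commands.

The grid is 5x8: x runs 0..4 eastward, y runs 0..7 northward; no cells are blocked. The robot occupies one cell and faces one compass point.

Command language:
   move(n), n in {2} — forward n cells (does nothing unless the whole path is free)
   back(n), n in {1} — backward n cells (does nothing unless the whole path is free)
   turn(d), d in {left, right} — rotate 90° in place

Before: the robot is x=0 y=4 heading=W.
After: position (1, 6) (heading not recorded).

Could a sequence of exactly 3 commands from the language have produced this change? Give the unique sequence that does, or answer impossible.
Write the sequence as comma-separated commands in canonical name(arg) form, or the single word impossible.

back(1), turn(right), move(2)

key: running move(2) before back(1) would end elsewhere — order is forced
t0: x=0 y=4 heading=W
1. back(1) → x=1 y=4 heading=W
2. turn(right) → x=1 y=4 heading=N
3. move(2) → x=1 y=6 heading=N
all 64 alternatives checked — unique.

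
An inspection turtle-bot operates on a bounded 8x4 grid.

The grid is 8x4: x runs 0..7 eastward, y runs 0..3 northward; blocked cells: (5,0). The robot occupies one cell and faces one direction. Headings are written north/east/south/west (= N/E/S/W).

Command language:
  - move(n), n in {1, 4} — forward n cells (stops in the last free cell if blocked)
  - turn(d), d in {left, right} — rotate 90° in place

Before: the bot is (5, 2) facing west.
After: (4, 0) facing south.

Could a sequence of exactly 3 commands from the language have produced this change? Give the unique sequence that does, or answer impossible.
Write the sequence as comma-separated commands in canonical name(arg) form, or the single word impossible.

key: move(4) runs into the grid edge before its full distance
begin: (5, 2) facing west
[1] after move(1): (4, 2) facing west
[2] after turn(left): (4, 2) facing south
[3] after move(4): (4, 0) facing south
no other 3-command option fits: unique.

move(1), turn(left), move(4)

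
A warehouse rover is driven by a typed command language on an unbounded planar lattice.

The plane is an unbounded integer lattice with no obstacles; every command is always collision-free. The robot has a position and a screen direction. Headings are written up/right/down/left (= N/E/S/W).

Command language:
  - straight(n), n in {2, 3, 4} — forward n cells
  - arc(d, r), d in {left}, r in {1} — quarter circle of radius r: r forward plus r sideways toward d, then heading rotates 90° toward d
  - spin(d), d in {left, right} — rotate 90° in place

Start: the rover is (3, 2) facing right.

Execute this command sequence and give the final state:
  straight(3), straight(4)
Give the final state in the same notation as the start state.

(10, 2) facing right

initial: (3, 2) facing right
1. straight(3) → (6, 2) facing right
2. straight(4) → (10, 2) facing right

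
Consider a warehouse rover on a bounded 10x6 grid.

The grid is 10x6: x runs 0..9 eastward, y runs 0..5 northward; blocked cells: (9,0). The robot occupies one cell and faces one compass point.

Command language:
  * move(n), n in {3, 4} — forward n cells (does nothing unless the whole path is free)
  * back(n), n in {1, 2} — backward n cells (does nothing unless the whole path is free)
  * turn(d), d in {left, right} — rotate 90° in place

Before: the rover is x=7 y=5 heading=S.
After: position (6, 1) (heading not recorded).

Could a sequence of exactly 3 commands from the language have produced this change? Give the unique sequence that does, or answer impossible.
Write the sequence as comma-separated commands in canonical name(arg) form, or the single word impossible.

move(4), turn(left), back(1)

key: running back(1) before move(4) would end elsewhere — order is forced
t0: x=7 y=5 heading=S
[1] after move(4): x=7 y=1 heading=S
[2] after turn(left): x=7 y=1 heading=E
[3] after back(1): x=6 y=1 heading=E
no other 3-command option fits: unique.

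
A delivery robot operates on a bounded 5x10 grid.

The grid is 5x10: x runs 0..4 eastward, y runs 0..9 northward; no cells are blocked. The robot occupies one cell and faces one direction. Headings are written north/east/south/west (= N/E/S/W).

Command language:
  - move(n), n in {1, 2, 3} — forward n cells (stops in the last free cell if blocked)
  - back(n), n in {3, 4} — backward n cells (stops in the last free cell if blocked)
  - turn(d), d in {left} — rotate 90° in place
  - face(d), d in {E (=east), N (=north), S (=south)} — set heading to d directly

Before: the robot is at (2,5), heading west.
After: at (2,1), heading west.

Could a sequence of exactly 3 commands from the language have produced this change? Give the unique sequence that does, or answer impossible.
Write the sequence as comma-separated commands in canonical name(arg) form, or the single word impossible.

key: still facing W at the end — net rotation zero over 3 steps
begin: at (2,5), heading west
t=1 face(N) ⇒ at (2,5), heading north
t=2 back(4) ⇒ at (2,1), heading north
t=3 turn(left) ⇒ at (2,1), heading west
uniquely the one of 729 3-step routes that fits.

face(N), back(4), turn(left)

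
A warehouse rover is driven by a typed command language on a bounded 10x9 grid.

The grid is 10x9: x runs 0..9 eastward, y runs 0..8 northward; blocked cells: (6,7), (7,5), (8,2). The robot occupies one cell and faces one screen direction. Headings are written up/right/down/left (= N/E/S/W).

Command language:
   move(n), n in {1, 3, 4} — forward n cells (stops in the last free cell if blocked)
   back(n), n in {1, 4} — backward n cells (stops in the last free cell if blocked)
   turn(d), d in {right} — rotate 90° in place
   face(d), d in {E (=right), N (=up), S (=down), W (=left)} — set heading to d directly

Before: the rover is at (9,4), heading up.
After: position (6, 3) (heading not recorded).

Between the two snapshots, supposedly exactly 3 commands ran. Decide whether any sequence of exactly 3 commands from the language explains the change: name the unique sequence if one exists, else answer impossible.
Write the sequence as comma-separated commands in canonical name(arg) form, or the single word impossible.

back(1), face(W), move(3)

key: order matters: swapping back(1) and move(3) lands elsewhere
t0: at (9,4), heading up
[1] after back(1): at (9,3), heading up
[2] after face(W): at (9,3), heading left
[3] after move(3): at (6,3), heading left
uniquely the one of 1000 3-step routes that fits.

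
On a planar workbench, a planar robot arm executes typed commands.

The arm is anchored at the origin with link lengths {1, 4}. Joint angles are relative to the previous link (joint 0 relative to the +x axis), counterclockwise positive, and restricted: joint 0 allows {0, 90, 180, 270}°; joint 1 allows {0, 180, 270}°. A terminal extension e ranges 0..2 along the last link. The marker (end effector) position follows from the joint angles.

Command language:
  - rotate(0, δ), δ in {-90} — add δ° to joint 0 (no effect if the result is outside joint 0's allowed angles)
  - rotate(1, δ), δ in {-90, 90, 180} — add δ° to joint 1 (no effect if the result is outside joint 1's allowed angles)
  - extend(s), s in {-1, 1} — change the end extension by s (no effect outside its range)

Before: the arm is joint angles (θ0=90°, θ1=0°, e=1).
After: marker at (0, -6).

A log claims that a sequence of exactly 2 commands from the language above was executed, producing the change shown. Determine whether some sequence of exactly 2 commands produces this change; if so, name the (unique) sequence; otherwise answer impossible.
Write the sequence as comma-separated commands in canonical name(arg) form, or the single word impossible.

rotate(0, -90), rotate(0, -90)

begin: joint angles (θ0=90°, θ1=0°, e=1)
t=1 rotate(0, -90) ⇒ joint angles (θ0=0°, θ1=0°, e=1)
t=2 rotate(0, -90) ⇒ joint angles (θ0=270°, θ1=0°, e=1)
no other 2-command option fits: unique.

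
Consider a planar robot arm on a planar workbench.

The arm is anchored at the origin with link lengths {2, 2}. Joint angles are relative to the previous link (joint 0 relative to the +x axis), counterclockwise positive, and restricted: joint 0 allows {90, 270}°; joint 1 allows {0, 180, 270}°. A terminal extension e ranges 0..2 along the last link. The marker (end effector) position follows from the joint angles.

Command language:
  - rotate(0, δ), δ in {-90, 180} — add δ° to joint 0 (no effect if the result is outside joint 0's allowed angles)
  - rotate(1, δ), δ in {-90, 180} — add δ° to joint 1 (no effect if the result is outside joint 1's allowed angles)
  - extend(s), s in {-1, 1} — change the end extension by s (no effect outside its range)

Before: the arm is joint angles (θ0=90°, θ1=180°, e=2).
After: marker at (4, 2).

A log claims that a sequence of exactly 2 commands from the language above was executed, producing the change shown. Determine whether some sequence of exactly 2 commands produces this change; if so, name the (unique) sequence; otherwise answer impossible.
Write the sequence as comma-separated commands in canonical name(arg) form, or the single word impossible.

key: running rotate(1, -90) before rotate(1, 180) would end elsewhere — order is forced
begin: joint angles (θ0=90°, θ1=180°, e=2)
1. rotate(1, 180) → joint angles (θ0=90°, θ1=0°, e=2)
2. rotate(1, -90) → joint angles (θ0=90°, θ1=270°, e=2)
no other 2-command option fits: unique.

rotate(1, 180), rotate(1, -90)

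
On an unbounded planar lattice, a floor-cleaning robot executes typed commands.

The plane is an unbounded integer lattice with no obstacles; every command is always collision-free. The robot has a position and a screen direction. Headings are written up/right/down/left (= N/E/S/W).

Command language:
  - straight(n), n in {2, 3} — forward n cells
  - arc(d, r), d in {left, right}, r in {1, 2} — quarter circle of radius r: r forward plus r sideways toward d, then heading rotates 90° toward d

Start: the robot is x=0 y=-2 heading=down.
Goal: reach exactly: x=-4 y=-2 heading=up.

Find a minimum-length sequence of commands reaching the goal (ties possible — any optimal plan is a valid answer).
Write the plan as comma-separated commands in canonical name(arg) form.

arc(right, 2), arc(right, 2)

start: x=0 y=-2 heading=down
t=1 arc(right, 2) ⇒ x=-2 y=-4 heading=left
t=2 arc(right, 2) ⇒ x=-4 y=-2 heading=up
shorter routes all fall short; 2 is best.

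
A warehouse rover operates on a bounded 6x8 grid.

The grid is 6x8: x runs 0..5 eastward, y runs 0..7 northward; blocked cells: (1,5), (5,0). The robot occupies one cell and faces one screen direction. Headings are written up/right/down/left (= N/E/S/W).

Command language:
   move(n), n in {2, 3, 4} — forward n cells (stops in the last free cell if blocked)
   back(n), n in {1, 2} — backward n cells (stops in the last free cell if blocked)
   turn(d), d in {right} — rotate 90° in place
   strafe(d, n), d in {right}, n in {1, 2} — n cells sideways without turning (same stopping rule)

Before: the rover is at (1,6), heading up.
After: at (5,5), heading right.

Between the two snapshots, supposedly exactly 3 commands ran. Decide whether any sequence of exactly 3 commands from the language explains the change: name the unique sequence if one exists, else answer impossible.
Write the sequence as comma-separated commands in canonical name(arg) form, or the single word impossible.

key: order matters: swapping turn(right) and strafe(right, 1) lands elsewhere
start: at (1,6), heading up
[1] after turn(right): at (1,6), heading right
[2] after move(4): at (5,6), heading right
[3] after strafe(right, 1): at (5,5), heading right
no rival 3-sequence matches.

turn(right), move(4), strafe(right, 1)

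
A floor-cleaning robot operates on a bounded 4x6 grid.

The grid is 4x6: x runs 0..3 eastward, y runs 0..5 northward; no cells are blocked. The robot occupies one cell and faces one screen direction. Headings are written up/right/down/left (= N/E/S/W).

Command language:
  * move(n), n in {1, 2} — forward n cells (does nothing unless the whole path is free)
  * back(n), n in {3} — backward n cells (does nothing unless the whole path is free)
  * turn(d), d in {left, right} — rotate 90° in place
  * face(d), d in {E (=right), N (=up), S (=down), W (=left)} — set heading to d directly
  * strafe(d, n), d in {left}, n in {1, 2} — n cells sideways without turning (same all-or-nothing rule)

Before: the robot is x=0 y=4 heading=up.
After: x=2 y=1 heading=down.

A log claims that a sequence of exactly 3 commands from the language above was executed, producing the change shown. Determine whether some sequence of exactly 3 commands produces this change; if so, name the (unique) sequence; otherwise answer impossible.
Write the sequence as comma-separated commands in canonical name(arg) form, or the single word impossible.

back(3), face(S), strafe(left, 2)

key: position moved to (2,1) AND the heading swung to S — translation plus rotation needed
from: x=0 y=4 heading=up
step 1 (back(3)): x=0 y=1 heading=up
step 2 (face(S)): x=0 y=1 heading=down
step 3 (strafe(left, 2)): x=2 y=1 heading=down
uniquely the one of 1331 3-step routes that fits.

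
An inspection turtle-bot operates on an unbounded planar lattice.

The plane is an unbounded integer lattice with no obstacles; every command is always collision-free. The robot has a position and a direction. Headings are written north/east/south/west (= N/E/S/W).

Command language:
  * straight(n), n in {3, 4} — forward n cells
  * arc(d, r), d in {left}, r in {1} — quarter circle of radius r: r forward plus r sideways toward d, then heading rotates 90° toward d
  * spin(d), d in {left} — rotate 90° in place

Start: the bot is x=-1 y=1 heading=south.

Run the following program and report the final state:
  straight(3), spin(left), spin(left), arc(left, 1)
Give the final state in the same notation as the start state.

begin: x=-1 y=1 heading=south
1. straight(3) → x=-1 y=-2 heading=south
2. spin(left) → x=-1 y=-2 heading=east
3. spin(left) → x=-1 y=-2 heading=north
4. arc(left, 1) → x=-2 y=-1 heading=west

x=-2 y=-1 heading=west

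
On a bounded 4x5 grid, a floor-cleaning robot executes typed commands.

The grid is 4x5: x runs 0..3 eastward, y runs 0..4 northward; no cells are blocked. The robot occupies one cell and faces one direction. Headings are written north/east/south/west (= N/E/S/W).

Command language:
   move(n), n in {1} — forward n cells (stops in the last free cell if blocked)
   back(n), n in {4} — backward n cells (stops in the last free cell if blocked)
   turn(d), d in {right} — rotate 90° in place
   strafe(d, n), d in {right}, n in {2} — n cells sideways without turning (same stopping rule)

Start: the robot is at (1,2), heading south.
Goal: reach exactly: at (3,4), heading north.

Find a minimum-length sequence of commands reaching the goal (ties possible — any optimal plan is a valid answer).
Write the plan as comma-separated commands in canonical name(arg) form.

back(4), turn(right), back(4), turn(right)

from: at (1,2), heading south
t=1 back(4) ⇒ at (1,4), heading south
t=2 turn(right) ⇒ at (1,4), heading west
t=3 back(4) ⇒ at (3,4), heading west
t=4 turn(right) ⇒ at (3,4), heading north
nothing shorter than 4 reaches the goal.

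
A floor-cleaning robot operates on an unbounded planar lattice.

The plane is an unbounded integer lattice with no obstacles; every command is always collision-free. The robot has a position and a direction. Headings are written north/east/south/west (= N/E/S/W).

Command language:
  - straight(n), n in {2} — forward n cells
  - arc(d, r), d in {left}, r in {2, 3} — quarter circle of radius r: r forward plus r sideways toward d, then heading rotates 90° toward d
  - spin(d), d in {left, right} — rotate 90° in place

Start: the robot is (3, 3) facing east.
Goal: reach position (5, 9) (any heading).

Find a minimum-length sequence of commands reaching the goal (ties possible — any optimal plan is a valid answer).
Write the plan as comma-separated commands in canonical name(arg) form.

straight(2), arc(left, 3), arc(left, 3)

begin: (3, 3) facing east
step 1 (straight(2)): (5, 3) facing east
step 2 (arc(left, 3)): (8, 6) facing north
step 3 (arc(left, 3)): (5, 9) facing west
nothing shorter than 3 reaches the goal.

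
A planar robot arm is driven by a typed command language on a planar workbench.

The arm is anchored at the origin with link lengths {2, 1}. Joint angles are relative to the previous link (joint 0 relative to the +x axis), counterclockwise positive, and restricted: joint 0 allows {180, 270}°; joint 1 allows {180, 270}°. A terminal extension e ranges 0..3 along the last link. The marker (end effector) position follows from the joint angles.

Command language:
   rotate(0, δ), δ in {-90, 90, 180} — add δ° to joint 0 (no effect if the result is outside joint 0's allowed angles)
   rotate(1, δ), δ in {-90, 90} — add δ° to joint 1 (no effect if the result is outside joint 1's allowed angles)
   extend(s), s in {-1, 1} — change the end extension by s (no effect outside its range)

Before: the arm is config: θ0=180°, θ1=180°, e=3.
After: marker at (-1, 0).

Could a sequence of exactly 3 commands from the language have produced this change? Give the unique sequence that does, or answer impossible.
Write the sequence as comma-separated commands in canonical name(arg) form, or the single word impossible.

extend(-1), extend(-1), extend(-1)

start: config: θ0=180°, θ1=180°, e=3
1. extend(-1) → config: θ0=180°, θ1=180°, e=2
2. extend(-1) → config: θ0=180°, θ1=180°, e=1
3. extend(-1) → config: θ0=180°, θ1=180°, e=0
no rival 3-sequence matches.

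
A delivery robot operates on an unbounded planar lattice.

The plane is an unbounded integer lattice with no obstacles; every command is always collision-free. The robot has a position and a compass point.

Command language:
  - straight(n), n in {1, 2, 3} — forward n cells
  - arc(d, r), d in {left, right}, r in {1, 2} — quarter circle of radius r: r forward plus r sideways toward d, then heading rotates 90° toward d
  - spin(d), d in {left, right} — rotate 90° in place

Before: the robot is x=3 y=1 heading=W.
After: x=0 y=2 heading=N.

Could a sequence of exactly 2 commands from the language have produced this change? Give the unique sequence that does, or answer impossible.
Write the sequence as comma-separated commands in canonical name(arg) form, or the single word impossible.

key: running arc(right, 1) before straight(2) would end elsewhere — order is forced
t0: x=3 y=1 heading=W
t=1 straight(2) ⇒ x=1 y=1 heading=W
t=2 arc(right, 1) ⇒ x=0 y=2 heading=N
no other 2-command option fits: unique.

straight(2), arc(right, 1)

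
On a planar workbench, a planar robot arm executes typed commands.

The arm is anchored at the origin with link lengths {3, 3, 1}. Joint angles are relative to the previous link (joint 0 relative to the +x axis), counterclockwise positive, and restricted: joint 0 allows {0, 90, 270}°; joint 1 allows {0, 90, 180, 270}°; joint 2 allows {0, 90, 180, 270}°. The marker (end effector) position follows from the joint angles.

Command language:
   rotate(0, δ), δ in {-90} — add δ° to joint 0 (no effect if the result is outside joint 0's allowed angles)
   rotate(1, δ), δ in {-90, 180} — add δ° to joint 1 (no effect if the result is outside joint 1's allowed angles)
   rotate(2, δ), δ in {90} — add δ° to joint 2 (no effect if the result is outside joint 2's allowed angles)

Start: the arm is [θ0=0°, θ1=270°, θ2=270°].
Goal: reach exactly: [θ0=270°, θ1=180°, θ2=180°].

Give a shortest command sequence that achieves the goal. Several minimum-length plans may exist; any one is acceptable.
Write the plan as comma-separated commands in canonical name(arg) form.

rotate(2, 90), rotate(2, 90), rotate(2, 90), rotate(1, -90), rotate(0, -90)

from: [θ0=0°, θ1=270°, θ2=270°]
[1] after rotate(2, 90): [θ0=0°, θ1=270°, θ2=0°]
[2] after rotate(2, 90): [θ0=0°, θ1=270°, θ2=90°]
[3] after rotate(2, 90): [θ0=0°, θ1=270°, θ2=180°]
[4] after rotate(1, -90): [θ0=0°, θ1=180°, θ2=180°]
[5] after rotate(0, -90): [θ0=270°, θ1=180°, θ2=180°]
no 4-step plan works, so 5 is optimal.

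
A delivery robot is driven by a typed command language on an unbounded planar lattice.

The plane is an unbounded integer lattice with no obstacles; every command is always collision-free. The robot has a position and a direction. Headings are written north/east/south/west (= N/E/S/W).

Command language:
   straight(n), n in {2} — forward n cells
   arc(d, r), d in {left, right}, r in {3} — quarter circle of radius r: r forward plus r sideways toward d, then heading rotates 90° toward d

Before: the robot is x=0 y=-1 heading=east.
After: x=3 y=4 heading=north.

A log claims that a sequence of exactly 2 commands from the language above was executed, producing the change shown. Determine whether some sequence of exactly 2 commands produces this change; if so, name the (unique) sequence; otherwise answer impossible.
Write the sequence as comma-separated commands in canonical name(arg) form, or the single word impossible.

key: cell and facing (now N) both changed — the 2 commands mix motion and turning
from: x=0 y=-1 heading=east
1. arc(left, 3) → x=3 y=2 heading=north
2. straight(2) → x=3 y=4 heading=north
uniquely the one of 9 2-step routes that fits.

arc(left, 3), straight(2)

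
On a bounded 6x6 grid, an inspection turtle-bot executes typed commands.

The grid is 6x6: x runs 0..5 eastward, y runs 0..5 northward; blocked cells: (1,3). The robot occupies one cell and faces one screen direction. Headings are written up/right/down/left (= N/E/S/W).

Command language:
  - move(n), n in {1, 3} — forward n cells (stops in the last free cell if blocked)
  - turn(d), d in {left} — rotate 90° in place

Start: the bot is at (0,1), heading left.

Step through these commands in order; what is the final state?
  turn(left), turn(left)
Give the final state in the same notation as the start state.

at (0,1), heading right

from: at (0,1), heading left
[1] after turn(left): at (0,1), heading down
[2] after turn(left): at (0,1), heading right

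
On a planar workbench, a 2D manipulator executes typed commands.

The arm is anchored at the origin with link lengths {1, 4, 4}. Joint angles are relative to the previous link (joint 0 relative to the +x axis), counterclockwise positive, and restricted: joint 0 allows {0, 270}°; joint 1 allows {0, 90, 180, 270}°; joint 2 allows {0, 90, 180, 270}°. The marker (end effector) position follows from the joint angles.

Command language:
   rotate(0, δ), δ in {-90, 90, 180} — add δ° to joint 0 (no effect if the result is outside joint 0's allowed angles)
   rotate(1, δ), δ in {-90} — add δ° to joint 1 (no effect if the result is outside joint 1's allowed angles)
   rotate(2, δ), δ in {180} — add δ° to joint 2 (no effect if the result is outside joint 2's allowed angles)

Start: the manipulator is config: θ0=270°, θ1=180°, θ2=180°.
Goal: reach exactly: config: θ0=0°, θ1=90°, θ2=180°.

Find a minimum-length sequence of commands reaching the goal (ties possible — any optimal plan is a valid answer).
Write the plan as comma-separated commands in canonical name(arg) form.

rotate(0, 90), rotate(1, -90)

start: config: θ0=270°, θ1=180°, θ2=180°
1. rotate(0, 90) → config: θ0=0°, θ1=180°, θ2=180°
2. rotate(1, -90) → config: θ0=0°, θ1=90°, θ2=180°
shorter routes all fall short; 2 is best.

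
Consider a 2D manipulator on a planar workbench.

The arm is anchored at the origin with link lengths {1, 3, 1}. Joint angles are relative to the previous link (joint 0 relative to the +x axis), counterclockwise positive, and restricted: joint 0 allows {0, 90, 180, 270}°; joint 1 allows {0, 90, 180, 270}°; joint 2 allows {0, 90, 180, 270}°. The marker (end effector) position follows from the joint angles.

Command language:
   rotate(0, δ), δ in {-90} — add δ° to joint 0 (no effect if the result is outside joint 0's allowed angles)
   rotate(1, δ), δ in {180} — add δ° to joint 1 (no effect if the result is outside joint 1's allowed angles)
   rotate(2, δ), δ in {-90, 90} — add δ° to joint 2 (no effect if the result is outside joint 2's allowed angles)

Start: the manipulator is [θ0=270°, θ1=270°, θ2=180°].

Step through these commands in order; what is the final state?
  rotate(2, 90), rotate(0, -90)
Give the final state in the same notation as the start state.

initial: [θ0=270°, θ1=270°, θ2=180°]
1. rotate(2, 90) → [θ0=270°, θ1=270°, θ2=270°]
2. rotate(0, -90) → [θ0=180°, θ1=270°, θ2=270°]

[θ0=180°, θ1=270°, θ2=270°]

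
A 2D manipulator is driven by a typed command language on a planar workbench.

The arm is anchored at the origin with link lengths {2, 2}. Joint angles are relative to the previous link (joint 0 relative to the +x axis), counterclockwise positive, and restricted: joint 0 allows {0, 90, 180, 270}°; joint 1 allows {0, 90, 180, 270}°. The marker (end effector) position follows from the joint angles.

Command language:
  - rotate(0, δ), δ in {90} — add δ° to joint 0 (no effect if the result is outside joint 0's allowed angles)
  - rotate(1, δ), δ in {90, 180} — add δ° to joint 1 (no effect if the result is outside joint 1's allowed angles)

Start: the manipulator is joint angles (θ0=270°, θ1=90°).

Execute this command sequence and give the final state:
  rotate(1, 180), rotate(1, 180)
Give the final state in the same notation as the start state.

joint angles (θ0=270°, θ1=90°)

start: joint angles (θ0=270°, θ1=90°)
step 1 (rotate(1, 180)): joint angles (θ0=270°, θ1=270°)
step 2 (rotate(1, 180)): joint angles (θ0=270°, θ1=90°)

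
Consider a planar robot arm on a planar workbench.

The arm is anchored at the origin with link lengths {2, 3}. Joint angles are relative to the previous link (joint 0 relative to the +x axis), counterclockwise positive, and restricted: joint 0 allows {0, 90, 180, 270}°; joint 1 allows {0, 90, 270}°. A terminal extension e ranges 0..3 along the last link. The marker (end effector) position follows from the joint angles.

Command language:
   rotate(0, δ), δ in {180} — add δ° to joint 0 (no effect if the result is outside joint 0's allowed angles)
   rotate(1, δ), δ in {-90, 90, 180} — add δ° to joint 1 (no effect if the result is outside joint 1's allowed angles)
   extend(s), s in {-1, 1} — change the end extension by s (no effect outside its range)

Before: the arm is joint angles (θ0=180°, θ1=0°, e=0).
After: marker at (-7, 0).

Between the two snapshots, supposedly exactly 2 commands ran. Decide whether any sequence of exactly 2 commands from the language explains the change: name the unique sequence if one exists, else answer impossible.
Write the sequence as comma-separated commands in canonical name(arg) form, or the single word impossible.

extend(1), extend(1)

from: joint angles (θ0=180°, θ1=0°, e=0)
step 1 (extend(1)): joint angles (θ0=180°, θ1=0°, e=1)
step 2 (extend(1)): joint angles (θ0=180°, θ1=0°, e=2)
all 36 alternatives checked — unique.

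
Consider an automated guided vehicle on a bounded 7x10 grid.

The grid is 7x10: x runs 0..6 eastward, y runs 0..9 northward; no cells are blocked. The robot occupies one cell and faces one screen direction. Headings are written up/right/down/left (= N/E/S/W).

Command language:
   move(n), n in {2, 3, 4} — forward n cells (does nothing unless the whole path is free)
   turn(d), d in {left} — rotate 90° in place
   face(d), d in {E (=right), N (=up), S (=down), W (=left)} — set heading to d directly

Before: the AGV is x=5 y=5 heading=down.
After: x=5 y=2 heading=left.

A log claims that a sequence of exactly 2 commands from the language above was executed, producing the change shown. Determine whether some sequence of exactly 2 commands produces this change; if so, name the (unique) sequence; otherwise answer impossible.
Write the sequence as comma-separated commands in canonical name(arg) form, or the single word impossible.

key: position moved to (5,2) AND the heading swung to W — translation plus rotation needed
initial: x=5 y=5 heading=down
step 1 (move(3)): x=5 y=2 heading=down
step 2 (face(W)): x=5 y=2 heading=left
no other 2-command option fits: unique.

move(3), face(W)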